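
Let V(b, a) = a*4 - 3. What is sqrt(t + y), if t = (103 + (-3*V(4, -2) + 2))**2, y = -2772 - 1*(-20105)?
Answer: sqrt(36377) ≈ 190.73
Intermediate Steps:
V(b, a) = -3 + 4*a (V(b, a) = 4*a - 3 = -3 + 4*a)
y = 17333 (y = -2772 + 20105 = 17333)
t = 19044 (t = (103 + (-3*(-3 + 4*(-2)) + 2))**2 = (103 + (-3*(-3 - 8) + 2))**2 = (103 + (-3*(-11) + 2))**2 = (103 + (33 + 2))**2 = (103 + 35)**2 = 138**2 = 19044)
sqrt(t + y) = sqrt(19044 + 17333) = sqrt(36377)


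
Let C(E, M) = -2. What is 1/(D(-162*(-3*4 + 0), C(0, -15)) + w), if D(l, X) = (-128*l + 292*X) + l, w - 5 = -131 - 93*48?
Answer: -1/252062 ≈ -3.9673e-6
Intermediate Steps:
w = -4590 (w = 5 + (-131 - 93*48) = 5 + (-131 - 4464) = 5 - 4595 = -4590)
D(l, X) = -127*l + 292*X
1/(D(-162*(-3*4 + 0), C(0, -15)) + w) = 1/((-(-20574)*(-3*4 + 0) + 292*(-2)) - 4590) = 1/((-(-20574)*(-12 + 0) - 584) - 4590) = 1/((-(-20574)*(-12) - 584) - 4590) = 1/((-127*1944 - 584) - 4590) = 1/((-246888 - 584) - 4590) = 1/(-247472 - 4590) = 1/(-252062) = -1/252062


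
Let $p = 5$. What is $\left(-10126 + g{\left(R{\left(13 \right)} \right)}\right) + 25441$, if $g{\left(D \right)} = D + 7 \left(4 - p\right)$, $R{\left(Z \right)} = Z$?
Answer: $15321$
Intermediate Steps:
$g{\left(D \right)} = -7 + D$ ($g{\left(D \right)} = D + 7 \left(4 - 5\right) = D + 7 \left(-1\right) = D - 7 = -7 + D$)
$\left(-10126 + g{\left(R{\left(13 \right)} \right)}\right) + 25441 = \left(-10126 + \left(-7 + 13\right)\right) + 25441 = \left(-10126 + 6\right) + 25441 = -10120 + 25441 = 15321$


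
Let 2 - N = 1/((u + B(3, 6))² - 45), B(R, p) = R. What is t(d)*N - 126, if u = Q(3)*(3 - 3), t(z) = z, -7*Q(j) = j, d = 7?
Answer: -4025/36 ≈ -111.81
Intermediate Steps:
Q(j) = -j/7
u = 0 (u = (-⅐*3)*(3 - 3) = -3/7*0 = 0)
N = 73/36 (N = 2 - 1/((0 + 3)² - 45) = 2 - 1/(3² - 45) = 2 - 1/(9 - 45) = 2 - 1/(-36) = 2 - 1*(-1/36) = 2 + 1/36 = 73/36 ≈ 2.0278)
t(d)*N - 126 = 7*(73/36) - 126 = 511/36 - 126 = -4025/36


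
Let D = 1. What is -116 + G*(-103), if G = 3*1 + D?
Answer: -528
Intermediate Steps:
G = 4 (G = 3*1 + 1 = 3 + 1 = 4)
-116 + G*(-103) = -116 + 4*(-103) = -116 - 412 = -528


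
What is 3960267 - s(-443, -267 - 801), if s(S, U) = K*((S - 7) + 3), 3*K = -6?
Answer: 3959373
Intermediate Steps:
K = -2 (K = (⅓)*(-6) = -2)
s(S, U) = 8 - 2*S (s(S, U) = -2*((S - 7) + 3) = -2*((-7 + S) + 3) = -2*(-4 + S) = 8 - 2*S)
3960267 - s(-443, -267 - 801) = 3960267 - (8 - 2*(-443)) = 3960267 - (8 + 886) = 3960267 - 1*894 = 3960267 - 894 = 3959373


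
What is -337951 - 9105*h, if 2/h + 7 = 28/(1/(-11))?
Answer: -7095757/21 ≈ -3.3789e+5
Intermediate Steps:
h = -2/315 (h = 2/(-7 + 28/(1/(-11))) = 2/(-7 + 28/(-1/11)) = 2/(-7 + 28*(-11)) = 2/(-7 - 308) = 2/(-315) = 2*(-1/315) = -2/315 ≈ -0.0063492)
-337951 - 9105*h = -337951 - 9105*(-2/315) = -337951 + 1214/21 = -7095757/21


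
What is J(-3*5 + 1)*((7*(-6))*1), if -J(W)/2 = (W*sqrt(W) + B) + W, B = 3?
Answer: -924 - 1176*I*sqrt(14) ≈ -924.0 - 4400.2*I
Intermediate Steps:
J(W) = -6 - 2*W - 2*W**(3/2) (J(W) = -2*((W*sqrt(W) + 3) + W) = -2*((W**(3/2) + 3) + W) = -2*((3 + W**(3/2)) + W) = -2*(3 + W + W**(3/2)) = -6 - 2*W - 2*W**(3/2))
J(-3*5 + 1)*((7*(-6))*1) = (-6 - 2*(-3*5 + 1) - 2*(-3*5 + 1)**(3/2))*((7*(-6))*1) = (-6 - 2*(-15 + 1) - 2*(-15 + 1)**(3/2))*(-42*1) = (-6 - 2*(-14) - (-28)*I*sqrt(14))*(-42) = (-6 + 28 - (-28)*I*sqrt(14))*(-42) = (-6 + 28 + 28*I*sqrt(14))*(-42) = (22 + 28*I*sqrt(14))*(-42) = -924 - 1176*I*sqrt(14)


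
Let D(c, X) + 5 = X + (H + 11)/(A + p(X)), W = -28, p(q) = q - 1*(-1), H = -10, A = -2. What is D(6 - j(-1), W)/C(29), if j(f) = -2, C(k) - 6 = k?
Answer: -958/1015 ≈ -0.94384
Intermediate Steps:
C(k) = 6 + k
p(q) = 1 + q (p(q) = q + 1 = 1 + q)
D(c, X) = -5 + X + 1/(-1 + X) (D(c, X) = -5 + (X + (-10 + 11)/(-2 + (1 + X))) = -5 + (X + 1/(-1 + X)) = -5 + X + 1/(-1 + X))
D(6 - j(-1), W)/C(29) = ((6 + (-28)**2 - 6*(-28))/(-1 - 28))/(6 + 29) = ((6 + 784 + 168)/(-29))/35 = -1/29*958*(1/35) = -958/29*1/35 = -958/1015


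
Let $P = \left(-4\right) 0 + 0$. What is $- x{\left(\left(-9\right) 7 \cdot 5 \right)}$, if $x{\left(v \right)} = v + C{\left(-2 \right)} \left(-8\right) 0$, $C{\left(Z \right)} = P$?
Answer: $315$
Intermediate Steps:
$P = 0$ ($P = 0 + 0 = 0$)
$C{\left(Z \right)} = 0$
$x{\left(v \right)} = v$ ($x{\left(v \right)} = v + 0 \left(-8\right) 0 = v + 0 \cdot 0 = v + 0 = v$)
$- x{\left(\left(-9\right) 7 \cdot 5 \right)} = - \left(-9\right) 7 \cdot 5 = - \left(-63\right) 5 = \left(-1\right) \left(-315\right) = 315$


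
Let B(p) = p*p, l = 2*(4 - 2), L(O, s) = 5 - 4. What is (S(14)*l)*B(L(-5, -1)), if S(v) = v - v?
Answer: 0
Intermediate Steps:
S(v) = 0
L(O, s) = 1
l = 4 (l = 2*2 = 4)
B(p) = p²
(S(14)*l)*B(L(-5, -1)) = (0*4)*1² = 0*1 = 0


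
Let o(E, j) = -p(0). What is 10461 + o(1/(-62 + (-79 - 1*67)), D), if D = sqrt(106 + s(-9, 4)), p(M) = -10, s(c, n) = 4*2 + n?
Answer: 10471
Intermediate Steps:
s(c, n) = 8 + n
D = sqrt(118) (D = sqrt(106 + (8 + 4)) = sqrt(106 + 12) = sqrt(118) ≈ 10.863)
o(E, j) = 10 (o(E, j) = -1*(-10) = 10)
10461 + o(1/(-62 + (-79 - 1*67)), D) = 10461 + 10 = 10471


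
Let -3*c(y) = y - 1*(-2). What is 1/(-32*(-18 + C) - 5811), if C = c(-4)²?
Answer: -9/47243 ≈ -0.00019050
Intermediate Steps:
c(y) = -⅔ - y/3 (c(y) = -(y - 1*(-2))/3 = -(y + 2)/3 = -(2 + y)/3 = -⅔ - y/3)
C = 4/9 (C = (-⅔ - ⅓*(-4))² = (-⅔ + 4/3)² = (⅔)² = 4/9 ≈ 0.44444)
1/(-32*(-18 + C) - 5811) = 1/(-32*(-18 + 4/9) - 5811) = 1/(-32*(-158/9) - 5811) = 1/(5056/9 - 5811) = 1/(-47243/9) = -9/47243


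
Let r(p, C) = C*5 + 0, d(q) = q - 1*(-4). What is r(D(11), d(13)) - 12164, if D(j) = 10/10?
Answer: -12079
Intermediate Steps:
D(j) = 1 (D(j) = 10*(1/10) = 1)
d(q) = 4 + q (d(q) = q + 4 = 4 + q)
r(p, C) = 5*C (r(p, C) = 5*C + 0 = 5*C)
r(D(11), d(13)) - 12164 = 5*(4 + 13) - 12164 = 5*17 - 12164 = 85 - 12164 = -12079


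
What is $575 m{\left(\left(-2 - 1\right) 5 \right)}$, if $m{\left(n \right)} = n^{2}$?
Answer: $129375$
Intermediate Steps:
$575 m{\left(\left(-2 - 1\right) 5 \right)} = 575 \left(\left(-2 - 1\right) 5\right)^{2} = 575 \left(\left(-3\right) 5\right)^{2} = 575 \left(-15\right)^{2} = 575 \cdot 225 = 129375$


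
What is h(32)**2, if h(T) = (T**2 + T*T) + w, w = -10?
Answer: 4153444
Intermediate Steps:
h(T) = -10 + 2*T**2 (h(T) = (T**2 + T*T) - 10 = (T**2 + T**2) - 10 = 2*T**2 - 10 = -10 + 2*T**2)
h(32)**2 = (-10 + 2*32**2)**2 = (-10 + 2*1024)**2 = (-10 + 2048)**2 = 2038**2 = 4153444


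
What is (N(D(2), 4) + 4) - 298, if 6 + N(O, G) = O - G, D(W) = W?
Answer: -302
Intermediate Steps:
N(O, G) = -6 + O - G (N(O, G) = -6 + (O - G) = -6 + O - G)
(N(D(2), 4) + 4) - 298 = ((-6 + 2 - 1*4) + 4) - 298 = ((-6 + 2 - 4) + 4) - 298 = (-8 + 4) - 298 = -4 - 298 = -302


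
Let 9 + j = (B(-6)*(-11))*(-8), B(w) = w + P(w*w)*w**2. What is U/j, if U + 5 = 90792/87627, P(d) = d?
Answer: -115781/3315542799 ≈ -3.4921e-5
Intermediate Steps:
B(w) = w + w**4 (B(w) = w + (w*w)*w**2 = w + w**2*w**2 = w + w**4)
U = -115781/29209 (U = -5 + 90792/87627 = -5 + 90792*(1/87627) = -5 + 30264/29209 = -115781/29209 ≈ -3.9639)
j = 113511 (j = -9 + ((-6 + (-6)**4)*(-11))*(-8) = -9 + ((-6 + 1296)*(-11))*(-8) = -9 + (1290*(-11))*(-8) = -9 - 14190*(-8) = -9 + 113520 = 113511)
U/j = -115781/29209/113511 = -115781/29209*1/113511 = -115781/3315542799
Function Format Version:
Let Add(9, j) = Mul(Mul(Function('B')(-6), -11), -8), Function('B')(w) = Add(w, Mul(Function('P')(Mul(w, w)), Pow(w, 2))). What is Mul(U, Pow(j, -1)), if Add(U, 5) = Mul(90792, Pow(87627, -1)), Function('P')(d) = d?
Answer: Rational(-115781, 3315542799) ≈ -3.4921e-5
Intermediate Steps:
Function('B')(w) = Add(w, Pow(w, 4)) (Function('B')(w) = Add(w, Mul(Mul(w, w), Pow(w, 2))) = Add(w, Mul(Pow(w, 2), Pow(w, 2))) = Add(w, Pow(w, 4)))
U = Rational(-115781, 29209) (U = Add(-5, Mul(90792, Pow(87627, -1))) = Add(-5, Mul(90792, Rational(1, 87627))) = Add(-5, Rational(30264, 29209)) = Rational(-115781, 29209) ≈ -3.9639)
j = 113511 (j = Add(-9, Mul(Mul(Add(-6, Pow(-6, 4)), -11), -8)) = Add(-9, Mul(Mul(Add(-6, 1296), -11), -8)) = Add(-9, Mul(Mul(1290, -11), -8)) = Add(-9, Mul(-14190, -8)) = Add(-9, 113520) = 113511)
Mul(U, Pow(j, -1)) = Mul(Rational(-115781, 29209), Pow(113511, -1)) = Mul(Rational(-115781, 29209), Rational(1, 113511)) = Rational(-115781, 3315542799)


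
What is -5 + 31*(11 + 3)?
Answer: 429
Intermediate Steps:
-5 + 31*(11 + 3) = -5 + 31*14 = -5 + 434 = 429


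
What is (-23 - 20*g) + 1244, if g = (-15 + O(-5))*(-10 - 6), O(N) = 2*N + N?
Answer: -8379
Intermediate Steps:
O(N) = 3*N
g = 480 (g = (-15 + 3*(-5))*(-10 - 6) = (-15 - 15)*(-16) = -30*(-16) = 480)
(-23 - 20*g) + 1244 = (-23 - 20*480) + 1244 = (-23 - 9600) + 1244 = -9623 + 1244 = -8379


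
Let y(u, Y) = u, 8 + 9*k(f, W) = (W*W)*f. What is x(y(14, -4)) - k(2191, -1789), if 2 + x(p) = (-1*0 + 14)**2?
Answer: -7012339757/9 ≈ -7.7915e+8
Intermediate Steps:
k(f, W) = -8/9 + f*W**2/9 (k(f, W) = -8/9 + ((W*W)*f)/9 = -8/9 + (W**2*f)/9 = -8/9 + (f*W**2)/9 = -8/9 + f*W**2/9)
x(p) = 194 (x(p) = -2 + (-1*0 + 14)**2 = -2 + (0 + 14)**2 = -2 + 14**2 = -2 + 196 = 194)
x(y(14, -4)) - k(2191, -1789) = 194 - (-8/9 + (1/9)*2191*(-1789)**2) = 194 - (-8/9 + (1/9)*2191*3200521) = 194 - (-8/9 + 7012341511/9) = 194 - 1*7012341503/9 = 194 - 7012341503/9 = -7012339757/9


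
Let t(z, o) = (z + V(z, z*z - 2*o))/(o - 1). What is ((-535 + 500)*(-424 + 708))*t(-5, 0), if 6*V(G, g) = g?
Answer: -24850/3 ≈ -8283.3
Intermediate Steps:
V(G, g) = g/6
t(z, o) = (z - o/3 + z²/6)/(-1 + o) (t(z, o) = (z + (z*z - 2*o)/6)/(o - 1) = (z + (z² - 2*o)/6)/(-1 + o) = (z + (-o/3 + z²/6))/(-1 + o) = (z - o/3 + z²/6)/(-1 + o))
((-535 + 500)*(-424 + 708))*t(-5, 0) = ((-535 + 500)*(-424 + 708))*((-5 - ⅓*0 + (⅙)*(-5)²)/(-1 + 0)) = (-35*284)*((-5 + 0 + (⅙)*25)/(-1)) = -(-9940)*(-5 + 0 + 25/6) = -(-9940)*(-5)/6 = -9940*⅚ = -24850/3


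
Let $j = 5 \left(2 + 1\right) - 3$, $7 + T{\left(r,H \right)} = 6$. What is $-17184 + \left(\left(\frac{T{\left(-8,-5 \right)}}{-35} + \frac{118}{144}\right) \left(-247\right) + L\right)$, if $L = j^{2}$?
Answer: $- \frac{43468639}{2520} \approx -17249.0$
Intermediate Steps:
$T{\left(r,H \right)} = -1$ ($T{\left(r,H \right)} = -7 + 6 = -1$)
$j = 12$ ($j = 5 \cdot 3 - 3 = 15 - 3 = 12$)
$L = 144$ ($L = 12^{2} = 144$)
$-17184 + \left(\left(\frac{T{\left(-8,-5 \right)}}{-35} + \frac{118}{144}\right) \left(-247\right) + L\right) = -17184 + \left(\left(- \frac{1}{-35} + \frac{118}{144}\right) \left(-247\right) + 144\right) = -17184 + \left(\left(\left(-1\right) \left(- \frac{1}{35}\right) + 118 \cdot \frac{1}{144}\right) \left(-247\right) + 144\right) = -17184 + \left(\left(\frac{1}{35} + \frac{59}{72}\right) \left(-247\right) + 144\right) = -17184 + \left(\frac{2137}{2520} \left(-247\right) + 144\right) = -17184 + \left(- \frac{527839}{2520} + 144\right) = -17184 - \frac{164959}{2520} = - \frac{43468639}{2520}$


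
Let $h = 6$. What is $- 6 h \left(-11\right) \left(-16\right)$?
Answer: $-6336$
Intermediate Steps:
$- 6 h \left(-11\right) \left(-16\right) = \left(-6\right) 6 \left(-11\right) \left(-16\right) = \left(-36\right) \left(-11\right) \left(-16\right) = 396 \left(-16\right) = -6336$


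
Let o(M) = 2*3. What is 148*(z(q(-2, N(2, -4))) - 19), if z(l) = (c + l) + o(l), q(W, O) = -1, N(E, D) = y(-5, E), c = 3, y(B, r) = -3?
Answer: -1628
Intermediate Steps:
N(E, D) = -3
o(M) = 6
z(l) = 9 + l (z(l) = (3 + l) + 6 = 9 + l)
148*(z(q(-2, N(2, -4))) - 19) = 148*((9 - 1) - 19) = 148*(8 - 19) = 148*(-11) = -1628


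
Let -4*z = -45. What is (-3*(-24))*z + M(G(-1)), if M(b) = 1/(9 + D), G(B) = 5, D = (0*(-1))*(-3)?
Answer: 7291/9 ≈ 810.11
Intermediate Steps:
D = 0 (D = 0*(-3) = 0)
z = 45/4 (z = -¼*(-45) = 45/4 ≈ 11.250)
M(b) = ⅑ (M(b) = 1/(9 + 0) = 1/9 = ⅑)
(-3*(-24))*z + M(G(-1)) = -3*(-24)*(45/4) + ⅑ = 72*(45/4) + ⅑ = 810 + ⅑ = 7291/9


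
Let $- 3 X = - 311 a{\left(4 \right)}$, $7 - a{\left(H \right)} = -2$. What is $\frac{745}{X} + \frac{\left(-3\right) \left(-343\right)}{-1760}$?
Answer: $\frac{351143}{1642080} \approx 0.21384$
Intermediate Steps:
$a{\left(H \right)} = 9$ ($a{\left(H \right)} = 7 - -2 = 7 + 2 = 9$)
$X = 933$ ($X = - \frac{\left(-311\right) 9}{3} = \left(- \frac{1}{3}\right) \left(-2799\right) = 933$)
$\frac{745}{X} + \frac{\left(-3\right) \left(-343\right)}{-1760} = \frac{745}{933} + \frac{\left(-3\right) \left(-343\right)}{-1760} = 745 \cdot \frac{1}{933} + 1029 \left(- \frac{1}{1760}\right) = \frac{745}{933} - \frac{1029}{1760} = \frac{351143}{1642080}$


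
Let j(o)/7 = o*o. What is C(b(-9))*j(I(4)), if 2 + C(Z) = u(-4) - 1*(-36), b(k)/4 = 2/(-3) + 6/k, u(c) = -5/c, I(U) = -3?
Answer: 8883/4 ≈ 2220.8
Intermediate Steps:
b(k) = -8/3 + 24/k (b(k) = 4*(2/(-3) + 6/k) = 4*(2*(-⅓) + 6/k) = 4*(-⅔ + 6/k) = -8/3 + 24/k)
C(Z) = 141/4 (C(Z) = -2 + (-5/(-4) - 1*(-36)) = -2 + (-5*(-¼) + 36) = -2 + (5/4 + 36) = -2 + 149/4 = 141/4)
j(o) = 7*o² (j(o) = 7*(o*o) = 7*o²)
C(b(-9))*j(I(4)) = 141*(7*(-3)²)/4 = 141*(7*9)/4 = (141/4)*63 = 8883/4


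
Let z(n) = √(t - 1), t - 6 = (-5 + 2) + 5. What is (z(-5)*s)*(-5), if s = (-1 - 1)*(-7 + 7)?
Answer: 0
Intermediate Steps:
t = 8 (t = 6 + ((-5 + 2) + 5) = 6 + (-3 + 5) = 6 + 2 = 8)
z(n) = √7 (z(n) = √(8 - 1) = √7)
s = 0 (s = -2*0 = 0)
(z(-5)*s)*(-5) = (√7*0)*(-5) = 0*(-5) = 0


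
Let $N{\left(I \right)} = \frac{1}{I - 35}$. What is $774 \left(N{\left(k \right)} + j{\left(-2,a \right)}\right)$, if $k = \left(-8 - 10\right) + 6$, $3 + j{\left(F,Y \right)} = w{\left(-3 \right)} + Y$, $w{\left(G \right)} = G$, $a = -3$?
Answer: $- \frac{328176}{47} \approx -6982.5$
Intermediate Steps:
$j{\left(F,Y \right)} = -6 + Y$ ($j{\left(F,Y \right)} = -3 + \left(-3 + Y\right) = -6 + Y$)
$k = -12$ ($k = -18 + 6 = -12$)
$N{\left(I \right)} = \frac{1}{-35 + I}$
$774 \left(N{\left(k \right)} + j{\left(-2,a \right)}\right) = 774 \left(\frac{1}{-35 - 12} - 9\right) = 774 \left(\frac{1}{-47} - 9\right) = 774 \left(- \frac{1}{47} - 9\right) = 774 \left(- \frac{424}{47}\right) = - \frac{328176}{47}$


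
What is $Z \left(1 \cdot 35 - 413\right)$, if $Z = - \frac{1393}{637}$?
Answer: $\frac{10746}{13} \approx 826.62$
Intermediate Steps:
$Z = - \frac{199}{91}$ ($Z = \left(-1393\right) \frac{1}{637} = - \frac{199}{91} \approx -2.1868$)
$Z \left(1 \cdot 35 - 413\right) = - \frac{199 \left(1 \cdot 35 - 413\right)}{91} = - \frac{199 \left(35 - 413\right)}{91} = \left(- \frac{199}{91}\right) \left(-378\right) = \frac{10746}{13}$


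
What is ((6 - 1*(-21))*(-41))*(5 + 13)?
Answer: -19926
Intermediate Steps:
((6 - 1*(-21))*(-41))*(5 + 13) = ((6 + 21)*(-41))*18 = (27*(-41))*18 = -1107*18 = -19926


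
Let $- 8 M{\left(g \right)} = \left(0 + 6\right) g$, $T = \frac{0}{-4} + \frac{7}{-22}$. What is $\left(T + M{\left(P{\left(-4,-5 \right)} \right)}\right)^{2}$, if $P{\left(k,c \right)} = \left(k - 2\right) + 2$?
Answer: $\frac{3481}{484} \approx 7.1921$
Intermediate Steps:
$P{\left(k,c \right)} = k$ ($P{\left(k,c \right)} = \left(-2 + k\right) + 2 = k$)
$T = - \frac{7}{22}$ ($T = 0 \left(- \frac{1}{4}\right) + 7 \left(- \frac{1}{22}\right) = 0 - \frac{7}{22} = - \frac{7}{22} \approx -0.31818$)
$M{\left(g \right)} = - \frac{3 g}{4}$ ($M{\left(g \right)} = - \frac{\left(0 + 6\right) g}{8} = - \frac{6 g}{8} = - \frac{3 g}{4}$)
$\left(T + M{\left(P{\left(-4,-5 \right)} \right)}\right)^{2} = \left(- \frac{7}{22} - -3\right)^{2} = \left(- \frac{7}{22} + 3\right)^{2} = \left(\frac{59}{22}\right)^{2} = \frac{3481}{484}$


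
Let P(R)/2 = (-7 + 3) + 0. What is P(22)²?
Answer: 64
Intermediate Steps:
P(R) = -8 (P(R) = 2*((-7 + 3) + 0) = 2*(-4 + 0) = 2*(-4) = -8)
P(22)² = (-8)² = 64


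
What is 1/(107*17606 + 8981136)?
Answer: 1/10864978 ≈ 9.2039e-8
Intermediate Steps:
1/(107*17606 + 8981136) = 1/(1883842 + 8981136) = 1/10864978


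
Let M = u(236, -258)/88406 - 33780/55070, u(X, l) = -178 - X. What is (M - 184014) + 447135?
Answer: 64050321301758/243425921 ≈ 2.6312e+5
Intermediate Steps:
M = -150457683/243425921 (M = (-178 - 1*236)/88406 - 33780/55070 = (-178 - 236)*(1/88406) - 33780*1/55070 = -414*1/88406 - 3378/5507 = -207/44203 - 3378/5507 = -150457683/243425921 ≈ -0.61808)
(M - 184014) + 447135 = (-150457683/243425921 - 184014) + 447135 = -44793927884577/243425921 + 447135 = 64050321301758/243425921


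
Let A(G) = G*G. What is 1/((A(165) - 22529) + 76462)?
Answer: 1/81158 ≈ 1.2322e-5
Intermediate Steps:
A(G) = G**2
1/((A(165) - 22529) + 76462) = 1/((165**2 - 22529) + 76462) = 1/((27225 - 22529) + 76462) = 1/(4696 + 76462) = 1/81158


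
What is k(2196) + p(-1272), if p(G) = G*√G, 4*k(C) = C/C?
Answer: ¼ - 2544*I*√318 ≈ 0.25 - 45366.0*I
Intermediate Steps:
k(C) = ¼ (k(C) = (C/C)/4 = (¼)*1 = ¼)
p(G) = G^(3/2)
k(2196) + p(-1272) = ¼ + (-1272)^(3/2) = ¼ - 2544*I*√318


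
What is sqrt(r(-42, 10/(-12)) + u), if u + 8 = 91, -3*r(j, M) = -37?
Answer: sqrt(858)/3 ≈ 9.7639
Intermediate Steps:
r(j, M) = 37/3 (r(j, M) = -1/3*(-37) = 37/3)
u = 83 (u = -8 + 91 = 83)
sqrt(r(-42, 10/(-12)) + u) = sqrt(37/3 + 83) = sqrt(286/3) = sqrt(858)/3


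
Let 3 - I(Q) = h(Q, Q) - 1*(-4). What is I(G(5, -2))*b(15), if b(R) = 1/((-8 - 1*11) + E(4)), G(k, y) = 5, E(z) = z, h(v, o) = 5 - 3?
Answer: 1/5 ≈ 0.20000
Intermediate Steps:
h(v, o) = 2
I(Q) = -3 (I(Q) = 3 - (2 - 1*(-4)) = 3 - (2 + 4) = 3 - 1*6 = 3 - 6 = -3)
b(R) = -1/15 (b(R) = 1/((-8 - 1*11) + 4) = 1/((-8 - 11) + 4) = 1/(-19 + 4) = 1/(-15) = -1/15)
I(G(5, -2))*b(15) = -3*(-1/15) = 1/5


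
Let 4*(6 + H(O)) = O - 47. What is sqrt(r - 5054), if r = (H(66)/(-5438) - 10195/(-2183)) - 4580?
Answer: I*sqrt(5428026024280189306)/23742308 ≈ 98.129*I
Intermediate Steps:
H(O) = -71/4 + O/4 (H(O) = -6 + (O - 47)/4 = -6 + (-47 + O)/4 = -6 + (-47/4 + O/4) = -71/4 + O/4)
r = -217257768725/47484616 (r = ((-71/4 + (1/4)*66)/(-5438) - 10195/(-2183)) - 4580 = ((-71/4 + 33/2)*(-1/5438) - 10195*(-1/2183)) - 4580 = (-5/4*(-1/5438) + 10195/2183) - 4580 = (5/21752 + 10195/2183) - 4580 = 221772555/47484616 - 4580 = -217257768725/47484616 ≈ -4575.3)
sqrt(r - 5054) = sqrt(-217257768725/47484616 - 5054) = sqrt(-457245017989/47484616) = I*sqrt(5428026024280189306)/23742308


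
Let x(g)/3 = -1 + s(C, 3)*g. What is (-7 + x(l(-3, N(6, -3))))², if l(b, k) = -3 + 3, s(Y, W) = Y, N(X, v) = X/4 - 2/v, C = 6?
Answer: 100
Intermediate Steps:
N(X, v) = -2/v + X/4 (N(X, v) = X*(¼) - 2/v = X/4 - 2/v = -2/v + X/4)
l(b, k) = 0
x(g) = -3 + 18*g (x(g) = 3*(-1 + 6*g) = -3 + 18*g)
(-7 + x(l(-3, N(6, -3))))² = (-7 + (-3 + 18*0))² = (-7 + (-3 + 0))² = (-7 - 3)² = (-10)² = 100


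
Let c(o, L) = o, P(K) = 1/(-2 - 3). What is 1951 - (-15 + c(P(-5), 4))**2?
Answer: 42999/25 ≈ 1720.0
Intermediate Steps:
P(K) = -1/5 (P(K) = 1/(-5) = -1/5)
1951 - (-15 + c(P(-5), 4))**2 = 1951 - (-15 - 1/5)**2 = 1951 - (-76/5)**2 = 1951 - 1*5776/25 = 1951 - 5776/25 = 42999/25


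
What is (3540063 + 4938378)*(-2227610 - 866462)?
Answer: -26232906901752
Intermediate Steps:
(3540063 + 4938378)*(-2227610 - 866462) = 8478441*(-3094072) = -26232906901752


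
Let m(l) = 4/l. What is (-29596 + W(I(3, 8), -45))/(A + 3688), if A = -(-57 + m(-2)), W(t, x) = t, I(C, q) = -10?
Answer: -29606/3747 ≈ -7.9013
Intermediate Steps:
A = 59 (A = -(-57 + 4/(-2)) = -(-57 + 4*(-½)) = -(-57 - 2) = -1*(-59) = 59)
(-29596 + W(I(3, 8), -45))/(A + 3688) = (-29596 - 10)/(59 + 3688) = -29606/3747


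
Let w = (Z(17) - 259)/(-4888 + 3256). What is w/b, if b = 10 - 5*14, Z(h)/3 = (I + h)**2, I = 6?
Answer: 83/6120 ≈ 0.013562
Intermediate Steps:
Z(h) = 3*(6 + h)**2
b = -60 (b = 10 - 70 = -60)
w = -83/102 (w = (3*(6 + 17)**2 - 259)/(-4888 + 3256) = (3*23**2 - 259)/(-1632) = (3*529 - 259)*(-1/1632) = (1587 - 259)*(-1/1632) = 1328*(-1/1632) = -83/102 ≈ -0.81373)
w/b = -83/102/(-60) = -83/102*(-1/60) = 83/6120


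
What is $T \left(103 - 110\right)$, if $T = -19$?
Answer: $133$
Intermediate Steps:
$T \left(103 - 110\right) = - 19 \left(103 - 110\right) = \left(-19\right) \left(-7\right) = 133$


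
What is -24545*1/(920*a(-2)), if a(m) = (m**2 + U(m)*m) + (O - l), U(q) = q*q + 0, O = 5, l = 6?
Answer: 4909/920 ≈ 5.3359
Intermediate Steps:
U(q) = q**2 (U(q) = q**2 + 0 = q**2)
a(m) = -1 + m**2 + m**3 (a(m) = (m**2 + m**2*m) + (5 - 1*6) = (m**2 + m**3) + (5 - 6) = (m**2 + m**3) - 1 = -1 + m**2 + m**3)
-24545*1/(920*a(-2)) = -24545*1/(920*(-1 + (-2)**2 + (-2)**3)) = -24545*1/(920*(-1 + 4 - 8)) = -24545/(920*(-5)) = -24545/(-4600) = -24545*(-1/4600) = 4909/920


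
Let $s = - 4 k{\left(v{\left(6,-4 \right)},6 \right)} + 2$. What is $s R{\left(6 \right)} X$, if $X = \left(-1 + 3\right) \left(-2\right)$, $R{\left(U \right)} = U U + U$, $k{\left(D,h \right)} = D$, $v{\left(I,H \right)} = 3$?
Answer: $1680$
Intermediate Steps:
$R{\left(U \right)} = U + U^{2}$ ($R{\left(U \right)} = U^{2} + U = U + U^{2}$)
$X = -4$ ($X = 2 \left(-2\right) = -4$)
$s = -10$ ($s = \left(-4\right) 3 + 2 = -12 + 2 = -10$)
$s R{\left(6 \right)} X = - 10 \cdot 6 \left(1 + 6\right) \left(-4\right) = - 10 \cdot 6 \cdot 7 \left(-4\right) = \left(-10\right) 42 \left(-4\right) = \left(-420\right) \left(-4\right) = 1680$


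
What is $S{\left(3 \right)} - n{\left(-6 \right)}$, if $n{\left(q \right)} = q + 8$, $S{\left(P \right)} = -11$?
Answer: $-13$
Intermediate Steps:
$n{\left(q \right)} = 8 + q$
$S{\left(3 \right)} - n{\left(-6 \right)} = -11 - \left(8 - 6\right) = -11 - 2 = -13$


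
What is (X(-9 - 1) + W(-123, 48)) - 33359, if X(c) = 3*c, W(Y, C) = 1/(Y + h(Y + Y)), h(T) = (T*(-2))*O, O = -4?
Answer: -69816400/2091 ≈ -33389.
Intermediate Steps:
h(T) = 8*T (h(T) = (T*(-2))*(-4) = -2*T*(-4) = 8*T)
W(Y, C) = 1/(17*Y) (W(Y, C) = 1/(Y + 8*(Y + Y)) = 1/(Y + 8*(2*Y)) = 1/(Y + 16*Y) = 1/(17*Y))
(X(-9 - 1) + W(-123, 48)) - 33359 = (3*(-9 - 1) + (1/17)/(-123)) - 33359 = (3*(-10) + (1/17)*(-1/123)) - 33359 = (-30 - 1/2091) - 33359 = -62731/2091 - 33359 = -69816400/2091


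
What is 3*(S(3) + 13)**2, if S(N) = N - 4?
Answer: 432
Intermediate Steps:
S(N) = -4 + N
3*(S(3) + 13)**2 = 3*((-4 + 3) + 13)**2 = 3*(-1 + 13)**2 = 3*12**2 = 3*144 = 432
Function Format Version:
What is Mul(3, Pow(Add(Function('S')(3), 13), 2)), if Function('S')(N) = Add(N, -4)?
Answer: 432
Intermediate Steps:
Function('S')(N) = Add(-4, N)
Mul(3, Pow(Add(Function('S')(3), 13), 2)) = Mul(3, Pow(Add(Add(-4, 3), 13), 2)) = Mul(3, Pow(Add(-1, 13), 2)) = Mul(3, Pow(12, 2)) = Mul(3, 144) = 432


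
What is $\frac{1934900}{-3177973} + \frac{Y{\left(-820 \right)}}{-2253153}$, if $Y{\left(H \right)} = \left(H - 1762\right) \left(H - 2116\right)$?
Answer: $- \frac{28451050915396}{7160459398869} \approx -3.9734$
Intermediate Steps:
$Y{\left(H \right)} = \left(-2116 + H\right) \left(-1762 + H\right)$ ($Y{\left(H \right)} = \left(-1762 + H\right) \left(-2116 + H\right) = \left(-2116 + H\right) \left(-1762 + H\right)$)
$\frac{1934900}{-3177973} + \frac{Y{\left(-820 \right)}}{-2253153} = \frac{1934900}{-3177973} + \frac{3728392 + \left(-820\right)^{2} - -3179960}{-2253153} = 1934900 \left(- \frac{1}{3177973}\right) + \left(3728392 + 672400 + 3179960\right) \left(- \frac{1}{2253153}\right) = - \frac{1934900}{3177973} + 7580752 \left(- \frac{1}{2253153}\right) = - \frac{1934900}{3177973} - \frac{7580752}{2253153} = - \frac{28451050915396}{7160459398869}$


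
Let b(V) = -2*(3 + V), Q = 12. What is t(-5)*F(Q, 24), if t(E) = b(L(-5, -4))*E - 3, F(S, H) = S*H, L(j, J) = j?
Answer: -6624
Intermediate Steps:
b(V) = -6 - 2*V
F(S, H) = H*S
t(E) = -3 + 4*E (t(E) = (-6 - 2*(-5))*E - 3 = (-6 + 10)*E - 3 = 4*E - 3 = -3 + 4*E)
t(-5)*F(Q, 24) = (-3 + 4*(-5))*(24*12) = (-3 - 20)*288 = -23*288 = -6624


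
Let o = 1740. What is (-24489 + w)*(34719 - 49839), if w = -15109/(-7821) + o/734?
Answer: 118068046068000/318923 ≈ 3.7021e+8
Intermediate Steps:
w = 12349273/2870307 (w = -15109/(-7821) + 1740/734 = -15109*(-1/7821) + 1740*(1/734) = 15109/7821 + 870/367 = 12349273/2870307 ≈ 4.3024)
(-24489 + w)*(34719 - 49839) = (-24489 + 12349273/2870307)*(34719 - 49839) = -70278598850/2870307*(-15120) = 118068046068000/318923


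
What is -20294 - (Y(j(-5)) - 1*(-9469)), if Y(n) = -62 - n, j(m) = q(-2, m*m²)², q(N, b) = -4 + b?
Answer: -13060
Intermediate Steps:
j(m) = (-4 + m³)² (j(m) = (-4 + m*m²)² = (-4 + m³)²)
-20294 - (Y(j(-5)) - 1*(-9469)) = -20294 - ((-62 - (-4 + (-5)³)²) - 1*(-9469)) = -20294 - ((-62 - (-4 - 125)²) + 9469) = -20294 - ((-62 - 1*(-129)²) + 9469) = -20294 - ((-62 - 1*16641) + 9469) = -20294 - ((-62 - 16641) + 9469) = -20294 - (-16703 + 9469) = -20294 - 1*(-7234) = -20294 + 7234 = -13060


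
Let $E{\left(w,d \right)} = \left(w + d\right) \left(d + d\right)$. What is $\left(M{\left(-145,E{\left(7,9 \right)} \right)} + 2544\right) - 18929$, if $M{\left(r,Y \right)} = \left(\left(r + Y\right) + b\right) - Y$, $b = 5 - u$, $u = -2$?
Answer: $-16523$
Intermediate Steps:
$E{\left(w,d \right)} = 2 d \left(d + w\right)$ ($E{\left(w,d \right)} = \left(d + w\right) 2 d = 2 d \left(d + w\right)$)
$b = 7$ ($b = 5 - -2 = 5 + 2 = 7$)
$M{\left(r,Y \right)} = 7 + r$ ($M{\left(r,Y \right)} = \left(\left(r + Y\right) + 7\right) - Y = \left(\left(Y + r\right) + 7\right) - Y = \left(7 + Y + r\right) - Y = 7 + r$)
$\left(M{\left(-145,E{\left(7,9 \right)} \right)} + 2544\right) - 18929 = \left(\left(7 - 145\right) + 2544\right) - 18929 = \left(-138 + 2544\right) - 18929 = 2406 - 18929 = -16523$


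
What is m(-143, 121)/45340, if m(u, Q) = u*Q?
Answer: -17303/45340 ≈ -0.38163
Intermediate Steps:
m(u, Q) = Q*u
m(-143, 121)/45340 = (121*(-143))/45340 = -17303*1/45340 = -17303/45340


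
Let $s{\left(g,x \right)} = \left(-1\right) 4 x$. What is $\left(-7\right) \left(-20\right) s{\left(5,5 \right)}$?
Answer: $-2800$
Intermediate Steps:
$s{\left(g,x \right)} = - 4 x$
$\left(-7\right) \left(-20\right) s{\left(5,5 \right)} = \left(-7\right) \left(-20\right) \left(\left(-4\right) 5\right) = 140 \left(-20\right) = -2800$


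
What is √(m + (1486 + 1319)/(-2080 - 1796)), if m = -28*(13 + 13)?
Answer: I*√1052277/38 ≈ 26.995*I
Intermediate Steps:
m = -728 (m = -28*26 = -728)
√(m + (1486 + 1319)/(-2080 - 1796)) = √(-728 + (1486 + 1319)/(-2080 - 1796)) = √(-728 + 2805/(-3876)) = √(-728 + 2805*(-1/3876)) = √(-728 - 55/76) = √(-55383/76) = I*√1052277/38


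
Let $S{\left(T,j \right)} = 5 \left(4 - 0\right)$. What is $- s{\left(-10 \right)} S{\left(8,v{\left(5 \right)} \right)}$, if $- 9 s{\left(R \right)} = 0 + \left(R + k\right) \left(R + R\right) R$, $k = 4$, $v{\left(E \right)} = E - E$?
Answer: $- \frac{8000}{3} \approx -2666.7$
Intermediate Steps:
$v{\left(E \right)} = 0$
$s{\left(R \right)} = - \frac{2 R^{2} \left(4 + R\right)}{9}$ ($s{\left(R \right)} = - \frac{0 + \left(R + 4\right) \left(R + R\right) R}{9} = - \frac{0 + \left(4 + R\right) 2 R R}{9} = - \frac{0 + 2 R \left(4 + R\right) R}{9} = - \frac{0 + 2 R^{2} \left(4 + R\right)}{9} = - \frac{2 R^{2} \left(4 + R\right)}{9}$)
$S{\left(T,j \right)} = 20$ ($S{\left(T,j \right)} = 5 \left(4 + 0\right) = 5 \cdot 4 = 20$)
$- s{\left(-10 \right)} S{\left(8,v{\left(5 \right)} \right)} = - \frac{2 \left(-10\right)^{2} \left(-4 - -10\right)}{9} \cdot 20 = - \frac{2}{9} \cdot 100 \left(-4 + 10\right) 20 = - \frac{2}{9} \cdot 100 \cdot 6 \cdot 20 = - \frac{400 \cdot 20}{3} = \left(-1\right) \frac{8000}{3} = - \frac{8000}{3}$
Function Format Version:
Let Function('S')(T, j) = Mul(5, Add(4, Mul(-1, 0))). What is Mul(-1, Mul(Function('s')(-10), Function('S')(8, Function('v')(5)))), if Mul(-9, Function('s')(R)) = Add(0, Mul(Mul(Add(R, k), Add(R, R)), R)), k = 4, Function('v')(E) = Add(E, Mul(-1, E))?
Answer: Rational(-8000, 3) ≈ -2666.7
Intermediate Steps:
Function('v')(E) = 0
Function('s')(R) = Mul(Rational(-2, 9), Pow(R, 2), Add(4, R)) (Function('s')(R) = Mul(Rational(-1, 9), Add(0, Mul(Mul(Add(R, 4), Add(R, R)), R))) = Mul(Rational(-1, 9), Add(0, Mul(Mul(Add(4, R), Mul(2, R)), R))) = Mul(Rational(-1, 9), Add(0, Mul(Mul(2, R, Add(4, R)), R))) = Mul(Rational(-1, 9), Add(0, Mul(2, Pow(R, 2), Add(4, R)))) = Mul(Rational(-1, 9), Mul(2, Pow(R, 2), Add(4, R))) = Mul(Rational(-2, 9), Pow(R, 2), Add(4, R)))
Function('S')(T, j) = 20 (Function('S')(T, j) = Mul(5, Add(4, 0)) = Mul(5, 4) = 20)
Mul(-1, Mul(Function('s')(-10), Function('S')(8, Function('v')(5)))) = Mul(-1, Mul(Mul(Rational(2, 9), Pow(-10, 2), Add(-4, Mul(-1, -10))), 20)) = Mul(-1, Mul(Mul(Rational(2, 9), 100, Add(-4, 10)), 20)) = Mul(-1, Mul(Mul(Rational(2, 9), 100, 6), 20)) = Mul(-1, Mul(Rational(400, 3), 20)) = Mul(-1, Rational(8000, 3)) = Rational(-8000, 3)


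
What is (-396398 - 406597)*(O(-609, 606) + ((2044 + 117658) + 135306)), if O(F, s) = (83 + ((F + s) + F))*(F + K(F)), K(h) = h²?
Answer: 157080982545600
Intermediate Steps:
O(F, s) = (F + F²)*(83 + s + 2*F) (O(F, s) = (83 + ((F + s) + F))*(F + F²) = (83 + (s + 2*F))*(F + F²) = (83 + s + 2*F)*(F + F²) = (F + F²)*(83 + s + 2*F))
(-396398 - 406597)*(O(-609, 606) + ((2044 + 117658) + 135306)) = (-396398 - 406597)*(-609*(83 + 606 + 2*(-609)² + 85*(-609) - 609*606) + ((2044 + 117658) + 135306)) = -802995*(-609*(83 + 606 + 2*370881 - 51765 - 369054) + (119702 + 135306)) = -802995*(-609*(83 + 606 + 741762 - 51765 - 369054) + 255008) = -802995*(-609*321632 + 255008) = -802995*(-195873888 + 255008) = -802995*(-195618880) = 157080982545600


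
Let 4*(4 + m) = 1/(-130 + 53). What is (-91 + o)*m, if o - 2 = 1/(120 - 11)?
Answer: 2990025/8393 ≈ 356.25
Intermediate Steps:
o = 219/109 (o = 2 + 1/(120 - 11) = 2 + 1/109 = 219/109 ≈ 2.0092)
m = -1233/308 (m = -4 + 1/(4*(-130 + 53)) = -4 + (¼)/(-77) = -4 + (¼)*(-1/77) = -4 - 1/308 = -1233/308 ≈ -4.0033)
(-91 + o)*m = (-91 + 219/109)*(-1233/308) = -9700/109*(-1233/308) = 2990025/8393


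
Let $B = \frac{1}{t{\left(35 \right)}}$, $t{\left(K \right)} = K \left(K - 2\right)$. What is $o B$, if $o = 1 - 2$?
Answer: $- \frac{1}{1155} \approx -0.0008658$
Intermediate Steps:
$t{\left(K \right)} = K \left(-2 + K\right)$
$B = \frac{1}{1155}$ ($B = \frac{1}{35 \left(-2 + 35\right)} = \frac{1}{35 \cdot 33} = \frac{1}{1155} \approx 0.0008658$)
$o = -1$
$o B = \left(-1\right) \frac{1}{1155} = - \frac{1}{1155}$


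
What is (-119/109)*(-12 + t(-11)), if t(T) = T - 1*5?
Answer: 3332/109 ≈ 30.569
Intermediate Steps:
t(T) = -5 + T (t(T) = T - 5 = -5 + T)
(-119/109)*(-12 + t(-11)) = (-119/109)*(-12 + (-5 - 11)) = (-119*1/109)*(-12 - 16) = -119/109*(-28) = 3332/109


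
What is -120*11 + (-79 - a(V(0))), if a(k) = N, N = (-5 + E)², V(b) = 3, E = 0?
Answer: -1424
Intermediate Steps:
N = 25 (N = (-5 + 0)² = (-5)² = 25)
a(k) = 25
-120*11 + (-79 - a(V(0))) = -120*11 + (-79 - 1*25) = -1320 + (-79 - 25) = -1320 - 104 = -1424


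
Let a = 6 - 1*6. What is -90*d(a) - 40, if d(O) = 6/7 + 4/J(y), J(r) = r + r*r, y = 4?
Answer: -946/7 ≈ -135.14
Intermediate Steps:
a = 0 (a = 6 - 6 = 0)
J(r) = r + r²
d(O) = 37/35 (d(O) = 6/7 + 4/((4*(1 + 4))) = 6*(⅐) + 4/((4*5)) = 6/7 + 4/20 = 6/7 + 4*(1/20) = 6/7 + ⅕ = 37/35)
-90*d(a) - 40 = -90*37/35 - 40 = -666/7 - 40 = -946/7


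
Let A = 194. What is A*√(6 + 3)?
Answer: 582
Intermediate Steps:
A*√(6 + 3) = 194*√(6 + 3) = 194*√9 = 194*3 = 582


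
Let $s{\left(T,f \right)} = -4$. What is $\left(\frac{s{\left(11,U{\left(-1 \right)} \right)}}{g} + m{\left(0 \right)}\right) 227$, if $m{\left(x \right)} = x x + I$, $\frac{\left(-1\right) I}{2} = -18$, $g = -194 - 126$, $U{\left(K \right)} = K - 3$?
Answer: $\frac{653987}{80} \approx 8174.8$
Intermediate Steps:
$U{\left(K \right)} = -3 + K$
$g = -320$ ($g = -194 - 126 = -320$)
$I = 36$ ($I = \left(-2\right) \left(-18\right) = 36$)
$m{\left(x \right)} = 36 + x^{2}$ ($m{\left(x \right)} = x x + 36 = x^{2} + 36 = 36 + x^{2}$)
$\left(\frac{s{\left(11,U{\left(-1 \right)} \right)}}{g} + m{\left(0 \right)}\right) 227 = \left(- \frac{4}{-320} + \left(36 + 0^{2}\right)\right) 227 = \left(\left(-4\right) \left(- \frac{1}{320}\right) + \left(36 + 0\right)\right) 227 = \left(\frac{1}{80} + 36\right) 227 = \frac{2881}{80} \cdot 227 = \frac{653987}{80}$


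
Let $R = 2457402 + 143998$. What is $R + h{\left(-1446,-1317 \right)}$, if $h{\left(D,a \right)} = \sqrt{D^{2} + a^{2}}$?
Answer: $2601400 + 3 \sqrt{425045} \approx 2.6034 \cdot 10^{6}$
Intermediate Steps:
$R = 2601400$
$R + h{\left(-1446,-1317 \right)} = 2601400 + \sqrt{\left(-1446\right)^{2} + \left(-1317\right)^{2}} = 2601400 + \sqrt{2090916 + 1734489} = 2601400 + \sqrt{3825405} = 2601400 + 3 \sqrt{425045}$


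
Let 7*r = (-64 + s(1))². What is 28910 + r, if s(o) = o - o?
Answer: 206466/7 ≈ 29495.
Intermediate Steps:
s(o) = 0
r = 4096/7 (r = (-64 + 0)²/7 = (⅐)*(-64)² = (⅐)*4096 = 4096/7 ≈ 585.14)
28910 + r = 28910 + 4096/7 = 206466/7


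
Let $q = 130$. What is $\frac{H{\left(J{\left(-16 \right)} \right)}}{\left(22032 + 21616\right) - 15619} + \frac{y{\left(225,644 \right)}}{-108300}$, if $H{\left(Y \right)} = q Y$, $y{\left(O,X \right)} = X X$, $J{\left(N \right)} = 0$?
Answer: $- \frac{103684}{27075} \approx -3.8295$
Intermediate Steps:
$y{\left(O,X \right)} = X^{2}$
$H{\left(Y \right)} = 130 Y$
$\frac{H{\left(J{\left(-16 \right)} \right)}}{\left(22032 + 21616\right) - 15619} + \frac{y{\left(225,644 \right)}}{-108300} = \frac{130 \cdot 0}{\left(22032 + 21616\right) - 15619} + \frac{644^{2}}{-108300} = \frac{0}{43648 - 15619} + 414736 \left(- \frac{1}{108300}\right) = \frac{0}{28029} - \frac{103684}{27075} = 0 \cdot \frac{1}{28029} - \frac{103684}{27075} = 0 - \frac{103684}{27075} = - \frac{103684}{27075}$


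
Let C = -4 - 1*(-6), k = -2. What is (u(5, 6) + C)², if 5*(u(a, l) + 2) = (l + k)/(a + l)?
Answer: 16/3025 ≈ 0.0052893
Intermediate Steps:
C = 2 (C = -4 + 6 = 2)
u(a, l) = -2 + (-2 + l)/(5*(a + l)) (u(a, l) = -2 + ((l - 2)/(a + l))/5 = -2 + ((-2 + l)/(a + l))/5 = -2 + (-2 + l)/(5*(a + l)))
(u(5, 6) + C)² = ((-2 - 10*5 - 9*6)/(5*(5 + 6)) + 2)² = ((⅕)*(-2 - 50 - 54)/11 + 2)² = ((⅕)*(1/11)*(-106) + 2)² = (-106/55 + 2)² = (4/55)² = 16/3025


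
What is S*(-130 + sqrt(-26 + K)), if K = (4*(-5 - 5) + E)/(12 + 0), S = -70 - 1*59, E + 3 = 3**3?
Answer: 16770 - 43*I*sqrt(246) ≈ 16770.0 - 674.43*I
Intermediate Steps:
E = 24 (E = -3 + 3**3 = -3 + 27 = 24)
S = -129 (S = -70 - 59 = -129)
K = -4/3 (K = (4*(-5 - 5) + 24)/(12 + 0) = (4*(-10) + 24)/12 = (-40 + 24)*(1/12) = -16*1/12 = -4/3 ≈ -1.3333)
S*(-130 + sqrt(-26 + K)) = -129*(-130 + sqrt(-26 - 4/3)) = -129*(-130 + sqrt(-82/3)) = -129*(-130 + I*sqrt(246)/3) = 16770 - 43*I*sqrt(246)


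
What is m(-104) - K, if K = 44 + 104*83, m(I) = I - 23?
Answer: -8803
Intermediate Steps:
m(I) = -23 + I
K = 8676 (K = 44 + 8632 = 8676)
m(-104) - K = (-23 - 104) - 1*8676 = -127 - 8676 = -8803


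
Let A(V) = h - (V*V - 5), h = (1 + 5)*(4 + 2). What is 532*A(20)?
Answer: -190988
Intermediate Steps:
h = 36 (h = 6*6 = 36)
A(V) = 41 - V² (A(V) = 36 - (V*V - 5) = 36 - (V² - 5) = 36 - (-5 + V²) = 36 + (5 - V²) = 41 - V²)
532*A(20) = 532*(41 - 1*20²) = 532*(41 - 1*400) = 532*(41 - 400) = 532*(-359) = -190988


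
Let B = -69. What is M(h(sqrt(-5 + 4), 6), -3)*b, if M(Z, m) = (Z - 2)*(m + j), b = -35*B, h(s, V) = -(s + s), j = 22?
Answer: -91770 - 91770*I ≈ -91770.0 - 91770.0*I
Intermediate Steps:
h(s, V) = -2*s
b = 2415 (b = -35*(-69) = 2415)
M(Z, m) = (-2 + Z)*(22 + m) (M(Z, m) = (Z - 2)*(m + 22) = (-2 + Z)*(22 + m))
M(h(sqrt(-5 + 4), 6), -3)*b = (-44 - 2*(-3) + 22*(-2*sqrt(-5 + 4)) - 2*sqrt(-5 + 4)*(-3))*2415 = (-44 + 6 + 22*(-2*I) - 2*I*(-3))*2415 = (-44 + 6 - 44*I + 6*I)*2415 = (-38 - 38*I)*2415 = -91770 - 91770*I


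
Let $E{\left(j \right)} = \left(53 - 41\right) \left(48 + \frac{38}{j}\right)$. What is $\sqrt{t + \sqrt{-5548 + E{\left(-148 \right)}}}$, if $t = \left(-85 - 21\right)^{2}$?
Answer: $\frac{\sqrt{15382084 + 37 i \sqrt{6810886}}}{37} \approx 106.0 + 0.33271 i$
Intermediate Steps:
$t = 11236$ ($t = \left(-106\right)^{2} = 11236$)
$E{\left(j \right)} = 576 + \frac{456}{j}$ ($E{\left(j \right)} = 12 \left(48 + \frac{38}{j}\right) = 576 + \frac{456}{j}$)
$\sqrt{t + \sqrt{-5548 + E{\left(-148 \right)}}} = \sqrt{11236 + \sqrt{-5548 + \left(576 + \frac{456}{-148}\right)}} = \sqrt{11236 + \sqrt{-5548 + \left(576 + 456 \left(- \frac{1}{148}\right)\right)}} = \sqrt{11236 + \sqrt{-5548 + \left(576 - \frac{114}{37}\right)}} = \sqrt{11236 + \sqrt{-5548 + \frac{21198}{37}}} = \sqrt{11236 + \sqrt{- \frac{184078}{37}}} = \sqrt{11236 + \frac{i \sqrt{6810886}}{37}}$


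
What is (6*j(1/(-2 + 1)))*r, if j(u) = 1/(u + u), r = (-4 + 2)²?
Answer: -12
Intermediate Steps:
r = 4 (r = (-2)² = 4)
j(u) = 1/(2*u)
(6*j(1/(-2 + 1)))*r = (6*(1/(2*(1/(-2 + 1)))))*4 = (6*(1/(2*(1/(-1)))))*4 = (6*((½)/(-1)))*4 = (6*((½)*(-1)))*4 = (6*(-½))*4 = -3*4 = -12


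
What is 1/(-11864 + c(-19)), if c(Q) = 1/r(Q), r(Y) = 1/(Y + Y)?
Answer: -1/11902 ≈ -8.4019e-5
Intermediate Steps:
r(Y) = 1/(2*Y)
c(Q) = 2*Q (c(Q) = 1/(1/(2*Q)) = 2*Q)
1/(-11864 + c(-19)) = 1/(-11864 + 2*(-19)) = 1/(-11864 - 38) = 1/(-11902) = -1/11902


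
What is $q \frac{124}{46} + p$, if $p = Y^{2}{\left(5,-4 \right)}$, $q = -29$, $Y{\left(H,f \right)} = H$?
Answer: $- \frac{1223}{23} \approx -53.174$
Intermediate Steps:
$p = 25$ ($p = 5^{2} = 25$)
$q \frac{124}{46} + p = - 29 \cdot \frac{124}{46} + 25 = - 29 \cdot 124 \cdot \frac{1}{46} + 25 = \left(-29\right) \frac{62}{23} + 25 = - \frac{1798}{23} + 25 = - \frac{1223}{23}$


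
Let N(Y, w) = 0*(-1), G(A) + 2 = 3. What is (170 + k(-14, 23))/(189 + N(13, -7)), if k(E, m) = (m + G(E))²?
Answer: 746/189 ≈ 3.9471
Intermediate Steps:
G(A) = 1 (G(A) = -2 + 3 = 1)
N(Y, w) = 0
k(E, m) = (1 + m)² (k(E, m) = (m + 1)² = (1 + m)²)
(170 + k(-14, 23))/(189 + N(13, -7)) = (170 + (1 + 23)²)/(189 + 0) = (170 + 24²)/189 = (170 + 576)*(1/189) = 746*(1/189) = 746/189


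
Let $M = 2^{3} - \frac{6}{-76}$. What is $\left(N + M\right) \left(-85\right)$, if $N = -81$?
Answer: $\frac{235535}{38} \approx 6198.3$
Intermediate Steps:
$M = \frac{307}{38}$ ($M = 8 - 6 \left(- \frac{1}{76}\right) = 8 - - \frac{3}{38} = 8 + \frac{3}{38} = \frac{307}{38} \approx 8.0789$)
$\left(N + M\right) \left(-85\right) = \left(-81 + \frac{307}{38}\right) \left(-85\right) = \left(- \frac{2771}{38}\right) \left(-85\right) = \frac{235535}{38}$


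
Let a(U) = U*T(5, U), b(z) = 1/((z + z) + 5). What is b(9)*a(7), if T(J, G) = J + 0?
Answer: 35/23 ≈ 1.5217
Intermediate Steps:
T(J, G) = J
b(z) = 1/(5 + 2*z) (b(z) = 1/(2*z + 5) = 1/(5 + 2*z))
a(U) = 5*U (a(U) = U*5 = 5*U)
b(9)*a(7) = (5*7)/(5 + 2*9) = 35/(5 + 18) = 35/23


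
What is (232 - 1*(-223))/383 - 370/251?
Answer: -27505/96133 ≈ -0.28611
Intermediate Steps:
(232 - 1*(-223))/383 - 370/251 = (232 + 223)*(1/383) - 370*1/251 = 455*(1/383) - 370/251 = 455/383 - 370/251 = -27505/96133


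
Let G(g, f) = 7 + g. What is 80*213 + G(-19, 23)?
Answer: 17028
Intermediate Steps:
80*213 + G(-19, 23) = 80*213 + (7 - 19) = 17040 - 12 = 17028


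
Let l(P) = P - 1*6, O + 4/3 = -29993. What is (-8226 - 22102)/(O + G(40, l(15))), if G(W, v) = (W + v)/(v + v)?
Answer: 545904/539849 ≈ 1.0112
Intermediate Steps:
O = -89983/3 (O = -4/3 - 29993 = -89983/3 ≈ -29994.)
l(P) = -6 + P (l(P) = P - 6 = -6 + P)
G(W, v) = (W + v)/(2*v) (G(W, v) = (W + v)/((2*v)) = (W + v)*(1/(2*v)) = (W + v)/(2*v))
(-8226 - 22102)/(O + G(40, l(15))) = (-8226 - 22102)/(-89983/3 + (40 + (-6 + 15))/(2*(-6 + 15))) = -30328/(-89983/3 + (½)*(40 + 9)/9) = -30328/(-89983/3 + (½)*(⅑)*49) = -30328/(-89983/3 + 49/18) = -30328/(-539849/18) = -30328*(-18/539849) = 545904/539849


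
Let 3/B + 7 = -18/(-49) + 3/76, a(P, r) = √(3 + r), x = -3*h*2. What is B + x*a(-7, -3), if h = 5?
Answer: -11172/24553 ≈ -0.45502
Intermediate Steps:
x = -30 (x = -3*5*2 = -15*2 = -30)
B = -11172/24553 (B = 3/(-7 + (-18/(-49) + 3/76)) = 3/(-7 + (-18*(-1/49) + 3*(1/76))) = 3/(-7 + (18/49 + 3/76)) = 3/(-7 + 1515/3724) = 3/(-24553/3724) = 3*(-3724/24553) = -11172/24553 ≈ -0.45502)
B + x*a(-7, -3) = -11172/24553 - 30*√(3 - 3) = -11172/24553 - 30*√0 = -11172/24553 - 30*0 = -11172/24553 + 0 = -11172/24553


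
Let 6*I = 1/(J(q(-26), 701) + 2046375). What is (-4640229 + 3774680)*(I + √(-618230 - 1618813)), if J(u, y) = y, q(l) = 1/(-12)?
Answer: -865549/12282456 - 865549*I*√2237043 ≈ -0.07047 - 1.2946e+9*I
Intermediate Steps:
q(l) = -1/12
I = 1/12282456 (I = 1/(6*(701 + 2046375)) = (⅙)/2047076 = (⅙)*(1/2047076) = 1/12282456 ≈ 8.1417e-8)
(-4640229 + 3774680)*(I + √(-618230 - 1618813)) = (-4640229 + 3774680)*(1/12282456 + √(-618230 - 1618813)) = -865549*(1/12282456 + √(-2237043)) = -865549*(1/12282456 + I*√2237043) = -865549/12282456 - 865549*I*√2237043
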